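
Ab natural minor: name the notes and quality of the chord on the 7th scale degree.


Ab natural minor scale: Ab Bb Cb Db Eb Fb Gb
Diatonic triad on degree 7 stacks scale notes 7, 2, 4: Gb Bb Db
Gb→Bb = 4 semitones; Gb→Db = 7 semitones → major triad
= Gb Bb Db (major)


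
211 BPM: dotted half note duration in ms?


Let's work it out.
One quarter-note beat = 60000 / BPM = 60000 / 211 ms
Dotted half note = 3 × quarter note
Duration = 3 × 60000 / 211 = 180000 / 211
= 853.1 ms


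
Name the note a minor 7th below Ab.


A 7th spans 7 letter names, so from A we land on B
A minor 7th = 10 semitones below Ab
Spell B at that pitch: Bb
= Bb


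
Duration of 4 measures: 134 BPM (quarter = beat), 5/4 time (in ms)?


Working:
Quarter-note beat duration = 60000 / 134 ms
Beats per measure (5/4) = 5
One measure = 5 × 60000 / 134 = 300000 / 134 ms
4 measures = 4 × 300000 / 134 = 1200000 / 134
= 8955.2 ms


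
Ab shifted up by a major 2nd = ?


Step by step:
major 2nd: 2 letter names, 2 semitones
Letter: A + 1 → B
Pitch: Ab + 2 semitones, spelled as a B → Bb
= Bb


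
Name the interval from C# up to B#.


Let's work it out.
Letter names: C → B spans 7 letter names → a 7th
Semitones: C# → B# = 11 half-steps
A 7th of 11 semitones is a major 7th
= major 7th


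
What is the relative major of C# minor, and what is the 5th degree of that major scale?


The relative major shares the key signature and is a minor 3rd above the minor tonic
A minor 3rd above C# is E
→ relative major of C# minor is E major
E major scale: E F# G# A B C# D#
= E major; 5th degree = B


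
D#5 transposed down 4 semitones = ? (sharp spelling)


Working:
D#5: chromatic position 3 in octave 5 → absolute = 5×12 + 3 = 63
Transpose down 4: 63 - 4 = 59
59 = 4×12 + 11 → B in octave 4
Result = B4


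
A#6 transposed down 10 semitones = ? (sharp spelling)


Let's work it out.
A#6: chromatic position 10 in octave 6 → absolute = 6×12 + 10 = 82
Transpose down 10: 82 - 10 = 72
72 = 6×12 + 0 → C in octave 6
Result = C6


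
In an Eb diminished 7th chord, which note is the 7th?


Working:
Diminished 7th chord = root + minor 3rd + diminished 5th + diminished 7th
Seventh chords stack in thirds, so the letter names are E-G-B-D
Root: Eb
Minor 3rd above Eb: Gb
Diminished 5th above Eb: Bbb
Diminished 7th above Eb: Dbb
The 7th = Dbb


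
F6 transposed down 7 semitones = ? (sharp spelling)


F6: chromatic position 5 in octave 6 → absolute = 6×12 + 5 = 77
Transpose down 7: 77 - 7 = 70
70 = 5×12 + 10 → A# in octave 5
Result = A#5


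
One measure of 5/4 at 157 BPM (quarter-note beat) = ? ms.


Step by step:
Quarter-note beat duration = 60000 / 157 ms
Beats per measure (5/4) = 5
One measure = 5 × 60000 / 157 = 300000 / 157 ms
= 1910.8 ms


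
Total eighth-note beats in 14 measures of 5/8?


Let's work it out.
Time signature 5/8: the bottom number 8 means the eighth note gets one count
The top number 5 means 5 eighth-note beats per measure
Total = 5 × 14 measures
= 70 eighth-note beats


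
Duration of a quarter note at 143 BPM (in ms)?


Let's work it out.
One quarter-note beat = 60000 / BPM = 60000 / 143 ms
Duration = 60000 / 143
= 419.6 ms


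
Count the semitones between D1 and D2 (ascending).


Absolute semitone position = octave×12 + chromatic position
D1: 1×12 + 2 = 14
D2: 2×12 + 2 = 26
Difference = 26 - 14 = 12
= 12 semitones


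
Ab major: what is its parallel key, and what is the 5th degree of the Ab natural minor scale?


Step by step:
Parallel keys share the same tonic but differ in mode
Ab major → parallel is Ab minor
Ab natural minor scale: Ab Bb Cb Db Eb Fb Gb
= Ab minor; 5th degree = Eb


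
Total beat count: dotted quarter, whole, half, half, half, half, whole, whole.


Let's work it out.
Beat values:
  dotted quarter = 1.5 beats
  whole = 4 beats
  half = 2 beats
  half = 2 beats
  half = 2 beats
  half = 2 beats
  whole = 4 beats
  whole = 4 beats
Sum = 1.5 + 4 + 2 + 2 + 2 + 2 + 4 + 4
= 21.5 beats


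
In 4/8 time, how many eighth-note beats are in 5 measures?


Reasoning:
Time signature 4/8: the bottom number 8 means the eighth note gets one count
The top number 4 means 4 eighth-note beats per measure
Total = 4 × 5 measures
= 20 eighth-note beats


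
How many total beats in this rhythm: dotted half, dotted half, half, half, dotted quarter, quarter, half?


Let's work it out.
Beat values:
  dotted half = 3 beats
  dotted half = 3 beats
  half = 2 beats
  half = 2 beats
  dotted quarter = 1.5 beats
  quarter = 1 beat
  half = 2 beats
Sum = 3 + 3 + 2 + 2 + 1.5 + 1 + 2
= 14.5 beats


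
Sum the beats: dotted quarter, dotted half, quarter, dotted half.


Beat values:
  dotted quarter = 1.5 beats
  dotted half = 3 beats
  quarter = 1 beat
  dotted half = 3 beats
Sum = 1.5 + 3 + 1 + 3
= 8.5 beats


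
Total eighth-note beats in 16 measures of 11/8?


Working:
Time signature 11/8: the bottom number 8 means the eighth note gets one count
The top number 11 means 11 eighth-note beats per measure
Total = 11 × 16 measures
= 176 eighth-note beats


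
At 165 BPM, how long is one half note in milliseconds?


Step by step:
One quarter-note beat = 60000 / BPM = 60000 / 165 ms
Half note = 2 × quarter note
Duration = 2 × 60000 / 165 = 120000 / 165
= 727.3 ms


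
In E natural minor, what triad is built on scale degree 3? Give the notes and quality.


E natural minor scale: E F# G A B C D
Diatonic triad on degree 3 stacks scale notes 3, 5, 7: G B D
G→B = 4 semitones; G→D = 7 semitones → major triad
= G B D (major)


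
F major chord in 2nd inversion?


Step by step:
Root position: F A C
2nd inversion: move root and 3rd up an octave
Bass note: C
Notes (bottom to top) = C F A


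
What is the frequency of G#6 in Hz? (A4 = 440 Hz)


Working:
f = 440 × 2^(n/12) where n = semitones from A4
G#6: 23 semitones from A4
f = 440 × 2^(23/12)
f = 1661.22 Hz


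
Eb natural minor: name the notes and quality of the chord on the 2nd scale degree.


Eb natural minor scale: Eb F Gb Ab Bb Cb Db
Diatonic triad on degree 2 stacks scale notes 2, 4, 6: F Ab Cb
F→Ab = 3 semitones; F→Cb = 6 semitones → diminished triad
= F Ab Cb (diminished)


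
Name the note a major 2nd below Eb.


Step by step:
A 2nd spans 2 letter names, so from E we land on D
A major 2nd = 2 semitones below Eb
Spell D at that pitch: Db
= Db


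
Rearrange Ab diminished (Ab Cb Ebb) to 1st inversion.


Solution.
Root position: Ab Cb Ebb
1st inversion: move root up an octave
Bass note: Cb
Notes (bottom to top) = Cb Ebb Ab


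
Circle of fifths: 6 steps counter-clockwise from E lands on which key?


Step by step:
Each counter-clockwise step moves down a perfect 5th (= up a perfect 4th)
From E: E → A → D → G → C → F → Bb
= Bb


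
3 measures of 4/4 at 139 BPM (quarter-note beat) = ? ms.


Quarter-note beat duration = 60000 / 139 ms
Beats per measure (4/4) = 4
One measure = 4 × 60000 / 139 = 240000 / 139 ms
3 measures = 3 × 240000 / 139 = 720000 / 139
= 5179.9 ms


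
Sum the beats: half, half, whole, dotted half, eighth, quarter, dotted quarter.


Let's work it out.
Beat values:
  half = 2 beats
  half = 2 beats
  whole = 4 beats
  dotted half = 3 beats
  eighth = 0.5 beats
  quarter = 1 beat
  dotted quarter = 1.5 beats
Sum = 2 + 2 + 4 + 3 + 0.5 + 1 + 1.5
= 14 beats


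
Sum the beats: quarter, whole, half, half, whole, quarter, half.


Beat values:
  quarter = 1 beat
  whole = 4 beats
  half = 2 beats
  half = 2 beats
  whole = 4 beats
  quarter = 1 beat
  half = 2 beats
Sum = 1 + 4 + 2 + 2 + 4 + 1 + 2
= 16 beats


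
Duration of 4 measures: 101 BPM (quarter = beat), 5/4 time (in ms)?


Working:
Quarter-note beat duration = 60000 / 101 ms
Beats per measure (5/4) = 5
One measure = 5 × 60000 / 101 = 300000 / 101 ms
4 measures = 4 × 300000 / 101 = 1200000 / 101
= 11881.2 ms


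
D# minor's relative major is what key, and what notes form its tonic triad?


The relative major shares the key signature and is a minor 3rd above the minor tonic
A minor 3rd above D# is F#
→ relative major of D# minor is F# major
Tonic triad of F# major = root + major 3rd + perfect 5th = F# A# C#
= F# major; triad = F# A# C#


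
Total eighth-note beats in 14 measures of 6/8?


Reasoning:
Time signature 6/8: the bottom number 8 means the eighth note gets one count
The top number 6 means 6 eighth-note beats per measure
Total = 6 × 14 measures
= 84 eighth-note beats


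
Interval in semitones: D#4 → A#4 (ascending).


Solution.
Absolute semitone position = octave×12 + chromatic position
D#4: 4×12 + 3 = 51
A#4: 4×12 + 10 = 58
Difference = 58 - 51 = 7
= 7 semitones


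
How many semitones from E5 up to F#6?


Reasoning:
Absolute semitone position = octave×12 + chromatic position
E5: 5×12 + 4 = 64
F#6: 6×12 + 6 = 78
Difference = 78 - 64 = 14
= 14 semitones


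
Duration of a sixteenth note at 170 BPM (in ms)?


Reasoning:
One quarter-note beat = 60000 / BPM = 60000 / 170 ms
Sixteenth note = 1/4 × quarter note
Duration = 1/4 × 60000 / 170 = 15000 / 170
= 88.2 ms


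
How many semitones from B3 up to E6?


Absolute semitone position = octave×12 + chromatic position
B3: 3×12 + 11 = 47
E6: 6×12 + 4 = 76
Difference = 76 - 47 = 29
= 29 semitones


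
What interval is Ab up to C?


Letter names: A → C spans 3 letter names → a 3rd
Semitones: Ab → C = 4 half-steps
A 3rd of 4 semitones is a major 3rd
= major 3rd


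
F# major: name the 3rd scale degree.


Let's work it out.
Major scale pattern: W-W-H-W-W-W-H (2-2-1-2-2-2-1 semitones)
Starting from F#:
  F# + 2 semitones → G#
  G# + 2 semitones → A#
  A# + 1 semitone → B
  B + 2 semitones → C#
  C# + 2 semitones → D#
  D# + 2 semitones → E#
  E# + 1 semitone → F#
Scale: F# G# A# B C# D# E#
Degree 3 = A#


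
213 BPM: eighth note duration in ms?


One quarter-note beat = 60000 / BPM = 60000 / 213 ms
Eighth note = 1/2 × quarter note
Duration = 1/2 × 60000 / 213 = 30000 / 213
= 140.8 ms


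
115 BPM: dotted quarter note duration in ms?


Working:
One quarter-note beat = 60000 / BPM = 60000 / 115 ms
Dotted quarter note = 3/2 × quarter note
Duration = 3/2 × 60000 / 115 = 90000 / 115
= 782.6 ms


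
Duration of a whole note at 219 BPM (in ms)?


Reasoning:
One quarter-note beat = 60000 / BPM = 60000 / 219 ms
Whole note = 4 × quarter note
Duration = 4 × 60000 / 219 = 240000 / 219
= 1095.9 ms


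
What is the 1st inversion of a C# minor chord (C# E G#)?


Step by step:
Root position: C# E G#
1st inversion: move root up an octave
Bass note: E
Notes (bottom to top) = E G# C#


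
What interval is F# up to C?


Solution.
Letter names: F → C spans 5 letter names → a 5th
Semitones: F# → C = 6 half-steps
A 5th of 6 semitones is a diminished 5th
= diminished 5th


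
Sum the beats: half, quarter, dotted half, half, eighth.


Beat values:
  half = 2 beats
  quarter = 1 beat
  dotted half = 3 beats
  half = 2 beats
  eighth = 0.5 beats
Sum = 2 + 1 + 3 + 2 + 0.5
= 8.5 beats


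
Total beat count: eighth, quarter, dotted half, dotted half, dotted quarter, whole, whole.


Let's work it out.
Beat values:
  eighth = 0.5 beats
  quarter = 1 beat
  dotted half = 3 beats
  dotted half = 3 beats
  dotted quarter = 1.5 beats
  whole = 4 beats
  whole = 4 beats
Sum = 0.5 + 1 + 3 + 3 + 1.5 + 4 + 4
= 17 beats


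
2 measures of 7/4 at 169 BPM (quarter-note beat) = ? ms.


Step by step:
Quarter-note beat duration = 60000 / 169 ms
Beats per measure (7/4) = 7
One measure = 7 × 60000 / 169 = 420000 / 169 ms
2 measures = 2 × 420000 / 169 = 840000 / 169
= 4970.4 ms


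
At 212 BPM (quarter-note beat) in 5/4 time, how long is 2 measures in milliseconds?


Working:
Quarter-note beat duration = 60000 / 212 ms
Beats per measure (5/4) = 5
One measure = 5 × 60000 / 212 = 300000 / 212 ms
2 measures = 2 × 300000 / 212 = 600000 / 212
= 2830.2 ms


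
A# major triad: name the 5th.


Working:
Major triad = root + major 3rd (4 semitones) + perfect 5th (7 semitones)
A triad on A# stacks thirds, so the chord tones use letter names A-C-E
Root: A#
Major 3rd above A#: C##
Perfect 5th above A#: E#
The 5th = E#


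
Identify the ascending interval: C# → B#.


Let's work it out.
Letter names: C → B spans 7 letter names → a 7th
Semitones: C# → B# = 11 half-steps
A 7th of 11 semitones is a major 7th
= major 7th


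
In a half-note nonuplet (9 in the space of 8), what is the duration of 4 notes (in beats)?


Solution.
Nonuplet: 9 notes occupy the space of 8 half notes
Space = 8 × 2 = 16 beats
Each nonuplet note = 16 / 9 = 16/9 beats
4 notes = 4 × 16/9 = 64/9
= 64/9 beats


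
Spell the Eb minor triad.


Step by step:
Minor triad = root + minor 3rd (3 semitones) + perfect 5th (7 semitones)
A triad on Eb stacks thirds, so the chord tones use letter names E-G-B
Root: Eb
Minor 3rd above Eb: Gb
Perfect 5th above Eb: Bb
Chord = Eb Gb Bb


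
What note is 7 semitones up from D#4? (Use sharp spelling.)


Let's work it out.
D#4: chromatic position 3 in octave 4 → absolute = 4×12 + 3 = 51
Transpose up 7: 51 + 7 = 58
58 = 4×12 + 10 → A# in octave 4
Result = A#4


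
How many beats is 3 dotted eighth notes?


Reasoning:
Base eighth note = 1/2 beats
Dot 1 adds half the previous value: +1/4
One dotted eighth = 1/2 + 1/4 = 3/4
3 of them = 3 × 3/4 = 9/4
= 9/4 beats


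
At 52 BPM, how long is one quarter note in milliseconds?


Solution.
One quarter-note beat = 60000 / BPM = 60000 / 52 ms
Duration = 60000 / 52
= 1153.8 ms


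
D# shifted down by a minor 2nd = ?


Let's work it out.
minor 2nd: 2 letter names, 1 semitones
Letter: D - 1 → C
Pitch: D# - 1 semitones, spelled as a C → C##
= C##


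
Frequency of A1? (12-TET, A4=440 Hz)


Reasoning:
f = 440 × 2^(n/12) where n = semitones from A4
A1: -36 semitones from A4
f = 440 × 2^(-36/12)
f = 55.00 Hz


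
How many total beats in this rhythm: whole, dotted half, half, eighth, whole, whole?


Solution.
Beat values:
  whole = 4 beats
  dotted half = 3 beats
  half = 2 beats
  eighth = 0.5 beats
  whole = 4 beats
  whole = 4 beats
Sum = 4 + 3 + 2 + 0.5 + 4 + 4
= 17.5 beats


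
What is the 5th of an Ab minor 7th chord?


Reasoning:
Minor 7th chord = root + minor 3rd + perfect 5th + minor 7th
Seventh chords stack in thirds, so the letter names are A-C-E-G
Root: Ab
Minor 3rd above Ab: Cb
Perfect 5th above Ab: Eb
Minor 7th above Ab: Gb
The 5th = Eb


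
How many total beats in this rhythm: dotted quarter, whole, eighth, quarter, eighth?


Step by step:
Beat values:
  dotted quarter = 1.5 beats
  whole = 4 beats
  eighth = 0.5 beats
  quarter = 1 beat
  eighth = 0.5 beats
Sum = 1.5 + 4 + 0.5 + 1 + 0.5
= 7.5 beats


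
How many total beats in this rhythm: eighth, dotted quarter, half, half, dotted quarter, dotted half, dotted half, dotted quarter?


Let's work it out.
Beat values:
  eighth = 0.5 beats
  dotted quarter = 1.5 beats
  half = 2 beats
  half = 2 beats
  dotted quarter = 1.5 beats
  dotted half = 3 beats
  dotted half = 3 beats
  dotted quarter = 1.5 beats
Sum = 0.5 + 1.5 + 2 + 2 + 1.5 + 3 + 3 + 1.5
= 15 beats


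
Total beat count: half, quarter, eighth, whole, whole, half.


Beat values:
  half = 2 beats
  quarter = 1 beat
  eighth = 0.5 beats
  whole = 4 beats
  whole = 4 beats
  half = 2 beats
Sum = 2 + 1 + 0.5 + 4 + 4 + 2
= 13.5 beats


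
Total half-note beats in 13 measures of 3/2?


Solution.
Time signature 3/2: the bottom number 2 means the half note gets one count
The top number 3 means 3 half-note beats per measure
Total = 3 × 13 measures
= 39 half-note beats


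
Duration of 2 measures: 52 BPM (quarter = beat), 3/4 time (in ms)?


Let's work it out.
Quarter-note beat duration = 60000 / 52 ms
Beats per measure (3/4) = 3
One measure = 3 × 60000 / 52 = 180000 / 52 ms
2 measures = 2 × 180000 / 52 = 360000 / 52
= 6923.1 ms


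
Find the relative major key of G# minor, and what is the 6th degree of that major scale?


Step by step:
The relative major shares the key signature and is a minor 3rd above the minor tonic
A minor 3rd above G# is B
→ relative major of G# minor is B major
B major scale: B C# D# E F# G# A#
= B major; 6th degree = G#


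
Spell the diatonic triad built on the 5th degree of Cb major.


Cb major scale: Cb Db Eb Fb Gb Ab Bb
Diatonic triad on degree 5 stacks scale notes 5, 7, 2: Gb Bb Db
Gb→Bb = 4 semitones; Gb→Db = 7 semitones → major triad
= Gb Bb Db (major)


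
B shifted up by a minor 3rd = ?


minor 3rd: 3 letter names, 3 semitones
Letter: B + 2 → D
Pitch: B + 3 semitones, spelled as a D → D
= D


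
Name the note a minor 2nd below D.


A 2nd spans 2 letter names, so from D we land on C
A minor 2nd = 1 semitone below D
Spell C at that pitch: C#
= C#


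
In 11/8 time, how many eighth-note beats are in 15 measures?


Working:
Time signature 11/8: the bottom number 8 means the eighth note gets one count
The top number 11 means 11 eighth-note beats per measure
Total = 11 × 15 measures
= 165 eighth-note beats


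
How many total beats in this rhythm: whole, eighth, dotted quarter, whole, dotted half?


Beat values:
  whole = 4 beats
  eighth = 0.5 beats
  dotted quarter = 1.5 beats
  whole = 4 beats
  dotted half = 3 beats
Sum = 4 + 0.5 + 1.5 + 4 + 3
= 13 beats


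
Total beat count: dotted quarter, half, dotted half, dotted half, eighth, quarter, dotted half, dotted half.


Solution.
Beat values:
  dotted quarter = 1.5 beats
  half = 2 beats
  dotted half = 3 beats
  dotted half = 3 beats
  eighth = 0.5 beats
  quarter = 1 beat
  dotted half = 3 beats
  dotted half = 3 beats
Sum = 1.5 + 2 + 3 + 3 + 0.5 + 1 + 3 + 3
= 17 beats


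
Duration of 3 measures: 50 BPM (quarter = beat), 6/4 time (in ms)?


Step by step:
Quarter-note beat duration = 60000 / 50 ms
Beats per measure (6/4) = 6
One measure = 6 × 60000 / 50 = 360000 / 50 ms
3 measures = 3 × 360000 / 50 = 1080000 / 50
= 21600.0 ms


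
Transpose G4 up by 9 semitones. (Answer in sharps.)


G4: chromatic position 7 in octave 4 → absolute = 4×12 + 7 = 55
Transpose up 9: 55 + 9 = 64
64 = 5×12 + 4 → E in octave 5
Result = E5


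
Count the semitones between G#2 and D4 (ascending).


Absolute semitone position = octave×12 + chromatic position
G#2: 2×12 + 8 = 32
D4: 4×12 + 2 = 50
Difference = 50 - 32 = 18
= 18 semitones


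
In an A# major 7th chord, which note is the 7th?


Let's work it out.
Major 7th chord = root + major 3rd + perfect 5th + major 7th
Seventh chords stack in thirds, so the letter names are A-C-E-G
Root: A#
Major 3rd above A#: C##
Perfect 5th above A#: E#
Major 7th above A#: G##
The 7th = G##


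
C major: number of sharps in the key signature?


Solution.
Sharp major keys follow the circle of fifths: C(0), G(1), D(2), A(3), E(4), B(5), F#(6), C#(7)
C major has 0 sharps
= 0 sharps


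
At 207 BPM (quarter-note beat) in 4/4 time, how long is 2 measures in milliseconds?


Step by step:
Quarter-note beat duration = 60000 / 207 ms
Beats per measure (4/4) = 4
One measure = 4 × 60000 / 207 = 240000 / 207 ms
2 measures = 2 × 240000 / 207 = 480000 / 207
= 2318.8 ms


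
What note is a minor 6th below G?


A 6th spans 6 letter names, so from G we land on B
A minor 6th = 8 semitones below G
Spell B at that pitch: B
= B


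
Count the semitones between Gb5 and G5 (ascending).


Let's work it out.
Absolute semitone position = octave×12 + chromatic position
Gb5: 5×12 + 6 = 66
G5: 5×12 + 7 = 67
Difference = 67 - 66 = 1
= 1 semitone


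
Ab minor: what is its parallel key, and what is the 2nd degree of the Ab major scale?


Reasoning:
Parallel keys share the same tonic but differ in mode
Ab minor → parallel is Ab major
Ab major scale: Ab Bb C Db Eb F G
= Ab major; 2nd degree = Bb


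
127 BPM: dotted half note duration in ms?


One quarter-note beat = 60000 / BPM = 60000 / 127 ms
Dotted half note = 3 × quarter note
Duration = 3 × 60000 / 127 = 180000 / 127
= 1417.3 ms


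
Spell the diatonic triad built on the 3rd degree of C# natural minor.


C# natural minor scale: C# D# E F# G# A B
Diatonic triad on degree 3 stacks scale notes 3, 5, 7: E G# B
E→G# = 4 semitones; E→B = 7 semitones → major triad
= E G# B (major)


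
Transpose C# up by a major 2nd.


major 2nd: 2 letter names, 2 semitones
Letter: C + 1 → D
Pitch: C# + 2 semitones, spelled as a D → D#
= D#


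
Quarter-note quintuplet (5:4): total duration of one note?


Let's work it out.
Quintuplet: 5 notes occupy the space of 4 quarter notes
Space = 4 × 1 = 4 beats
Each quintuplet note = 4 / 5 = 4/5 beats
= 4/5 beats


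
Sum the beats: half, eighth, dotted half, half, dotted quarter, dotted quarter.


Working:
Beat values:
  half = 2 beats
  eighth = 0.5 beats
  dotted half = 3 beats
  half = 2 beats
  dotted quarter = 1.5 beats
  dotted quarter = 1.5 beats
Sum = 2 + 0.5 + 3 + 2 + 1.5 + 1.5
= 10.5 beats


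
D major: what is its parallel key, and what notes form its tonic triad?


Parallel keys share the same tonic but differ in mode
D major → parallel is D minor
Tonic triad of D minor = D F A
= D minor; triad = D F A


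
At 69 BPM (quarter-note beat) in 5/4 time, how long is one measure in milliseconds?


Solution.
Quarter-note beat duration = 60000 / 69 ms
Beats per measure (5/4) = 5
One measure = 5 × 60000 / 69 = 300000 / 69 ms
= 4347.8 ms


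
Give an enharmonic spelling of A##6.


Reasoning:
Enharmonic notes sound the same pitch but are spelled with different letter names
A## and B name the same pitch class
= B6


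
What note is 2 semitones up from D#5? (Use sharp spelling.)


D#5: chromatic position 3 in octave 5 → absolute = 5×12 + 3 = 63
Transpose up 2: 63 + 2 = 65
65 = 5×12 + 5 → F in octave 5
Result = F5


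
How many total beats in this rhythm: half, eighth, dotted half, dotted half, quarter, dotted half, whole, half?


Solution.
Beat values:
  half = 2 beats
  eighth = 0.5 beats
  dotted half = 3 beats
  dotted half = 3 beats
  quarter = 1 beat
  dotted half = 3 beats
  whole = 4 beats
  half = 2 beats
Sum = 2 + 0.5 + 3 + 3 + 1 + 3 + 4 + 2
= 18.5 beats


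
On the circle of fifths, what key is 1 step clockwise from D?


Let's work it out.
Each clockwise step on the circle of fifths moves up a perfect 5th
From D: D → A
= A


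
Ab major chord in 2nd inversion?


Working:
Root position: Ab C Eb
2nd inversion: move root and 3rd up an octave
Bass note: Eb
Notes (bottom to top) = Eb Ab C


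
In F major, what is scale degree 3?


Major scale pattern: W-W-H-W-W-W-H (2-2-1-2-2-2-1 semitones)
Starting from F:
  F + 2 semitones → G
  G + 2 semitones → A
  A + 1 semitone → Bb
  Bb + 2 semitones → C
  C + 2 semitones → D
  D + 2 semitones → E
  E + 1 semitone → F
Scale: F G A Bb C D E
Degree 3 = A


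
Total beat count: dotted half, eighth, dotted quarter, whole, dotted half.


Solution.
Beat values:
  dotted half = 3 beats
  eighth = 0.5 beats
  dotted quarter = 1.5 beats
  whole = 4 beats
  dotted half = 3 beats
Sum = 3 + 0.5 + 1.5 + 4 + 3
= 12 beats


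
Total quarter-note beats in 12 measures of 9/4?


Time signature 9/4: the bottom number 4 means the quarter note gets one count
The top number 9 means 9 quarter-note beats per measure
Total = 9 × 12 measures
= 108 quarter-note beats


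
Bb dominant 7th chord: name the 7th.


Reasoning:
Dominant 7th chord = root + major 3rd + perfect 5th + minor 7th
Seventh chords stack in thirds, so the letter names are B-D-F-A
Root: Bb
Major 3rd above Bb: D
Perfect 5th above Bb: F
Minor 7th above Bb: Ab
The 7th = Ab


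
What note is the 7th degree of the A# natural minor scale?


Step by step:
Natural minor scale pattern: W-H-W-W-H-W-W (2-1-2-2-1-2-2 semitones)
Starting from A#:
  A# + 2 semitones → B#
  B# + 1 semitone → C#
  C# + 2 semitones → D#
  D# + 2 semitones → E#
  E# + 1 semitone → F#
  F# + 2 semitones → G#
  G# + 2 semitones → A#
Scale: A# B# C# D# E# F# G#
Degree 7 = G#


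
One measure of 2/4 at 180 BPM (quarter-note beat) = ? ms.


Let's work it out.
Quarter-note beat duration = 60000 / 180 ms
Beats per measure (2/4) = 2
One measure = 2 × 60000 / 180 = 120000 / 180 ms
= 666.7 ms


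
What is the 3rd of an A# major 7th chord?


Major 7th chord = root + major 3rd + perfect 5th + major 7th
Seventh chords stack in thirds, so the letter names are A-C-E-G
Root: A#
Major 3rd above A#: C##
Perfect 5th above A#: E#
Major 7th above A#: G##
The 3rd = C##


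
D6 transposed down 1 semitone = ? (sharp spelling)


D6: chromatic position 2 in octave 6 → absolute = 6×12 + 2 = 74
Transpose down 1: 74 - 1 = 73
73 = 6×12 + 1 → C# in octave 6
Result = C#6


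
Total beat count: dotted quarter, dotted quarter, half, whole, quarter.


Working:
Beat values:
  dotted quarter = 1.5 beats
  dotted quarter = 1.5 beats
  half = 2 beats
  whole = 4 beats
  quarter = 1 beat
Sum = 1.5 + 1.5 + 2 + 4 + 1
= 10 beats


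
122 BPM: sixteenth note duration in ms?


Reasoning:
One quarter-note beat = 60000 / BPM = 60000 / 122 ms
Sixteenth note = 1/4 × quarter note
Duration = 1/4 × 60000 / 122 = 15000 / 122
= 123.0 ms


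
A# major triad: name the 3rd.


Major triad = root + major 3rd (4 semitones) + perfect 5th (7 semitones)
A triad on A# stacks thirds, so the chord tones use letter names A-C-E
Root: A#
Major 3rd above A#: C##
Perfect 5th above A#: E#
The 3rd = C##


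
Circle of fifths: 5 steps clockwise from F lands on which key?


Working:
Each clockwise step on the circle of fifths moves up a perfect 5th
From F: F → C → G → D → A → E
= E


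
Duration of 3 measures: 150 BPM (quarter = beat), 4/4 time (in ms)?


Solution.
Quarter-note beat duration = 60000 / 150 ms
Beats per measure (4/4) = 4
One measure = 4 × 60000 / 150 = 240000 / 150 ms
3 measures = 3 × 240000 / 150 = 720000 / 150
= 4800.0 ms


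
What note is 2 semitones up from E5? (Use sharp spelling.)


Step by step:
E5: chromatic position 4 in octave 5 → absolute = 5×12 + 4 = 64
Transpose up 2: 64 + 2 = 66
66 = 5×12 + 6 → F# in octave 5
Result = F#5


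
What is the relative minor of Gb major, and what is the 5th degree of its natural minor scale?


Let's work it out.
The relative minor shares the major's key signature and starts on its 6th degree
6th degree = a major 6th above the tonic; a major 6th above Gb is Eb
→ relative minor of Gb major is Eb minor
Eb natural minor scale: Eb F Gb Ab Bb Cb Db
= Eb minor; 5th degree = Bb


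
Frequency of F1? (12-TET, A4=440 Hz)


Step by step:
f = 440 × 2^(n/12) where n = semitones from A4
F1: -40 semitones from A4
f = 440 × 2^(-40/12)
f = 43.65 Hz


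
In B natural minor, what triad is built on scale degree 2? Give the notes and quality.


Step by step:
B natural minor scale: B C# D E F# G A
Diatonic triad on degree 2 stacks scale notes 2, 4, 6: C# E G
C#→E = 3 semitones; C#→G = 6 semitones → diminished triad
= C# E G (diminished)


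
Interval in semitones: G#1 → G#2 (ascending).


Reasoning:
Absolute semitone position = octave×12 + chromatic position
G#1: 1×12 + 8 = 20
G#2: 2×12 + 8 = 32
Difference = 32 - 20 = 12
= 12 semitones


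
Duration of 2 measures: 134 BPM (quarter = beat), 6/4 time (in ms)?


Step by step:
Quarter-note beat duration = 60000 / 134 ms
Beats per measure (6/4) = 6
One measure = 6 × 60000 / 134 = 360000 / 134 ms
2 measures = 2 × 360000 / 134 = 720000 / 134
= 5373.1 ms


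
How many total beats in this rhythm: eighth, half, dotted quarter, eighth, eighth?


Let's work it out.
Beat values:
  eighth = 0.5 beats
  half = 2 beats
  dotted quarter = 1.5 beats
  eighth = 0.5 beats
  eighth = 0.5 beats
Sum = 0.5 + 2 + 1.5 + 0.5 + 0.5
= 5 beats


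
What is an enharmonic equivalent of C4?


Enharmonic notes sound the same pitch but are spelled with different letter names
C and Dbb name the same pitch class
= Dbb4


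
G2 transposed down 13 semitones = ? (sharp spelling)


Step by step:
G2: chromatic position 7 in octave 2 → absolute = 2×12 + 7 = 31
Transpose down 13: 31 - 13 = 18
18 = 1×12 + 6 → F# in octave 1
Result = F#1


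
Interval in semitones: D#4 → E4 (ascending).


Absolute semitone position = octave×12 + chromatic position
D#4: 4×12 + 3 = 51
E4: 4×12 + 4 = 52
Difference = 52 - 51 = 1
= 1 semitone


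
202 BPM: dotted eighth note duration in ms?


Solution.
One quarter-note beat = 60000 / BPM = 60000 / 202 ms
Dotted eighth note = 3/4 × quarter note
Duration = 3/4 × 60000 / 202 = 45000 / 202
= 222.8 ms


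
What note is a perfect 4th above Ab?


Solution.
A 4th spans 4 letter names, so from A we land on D
A perfect 4th = 5 semitones above Ab
Spell D at that pitch: Db
= Db


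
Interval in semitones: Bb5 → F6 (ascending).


Let's work it out.
Absolute semitone position = octave×12 + chromatic position
Bb5: 5×12 + 10 = 70
F6: 6×12 + 5 = 77
Difference = 77 - 70 = 7
= 7 semitones


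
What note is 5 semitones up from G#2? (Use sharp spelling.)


G#2: chromatic position 8 in octave 2 → absolute = 2×12 + 8 = 32
Transpose up 5: 32 + 5 = 37
37 = 3×12 + 1 → C# in octave 3
Result = C#3


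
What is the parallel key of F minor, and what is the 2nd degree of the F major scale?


Let's work it out.
Parallel keys share the same tonic but differ in mode
F minor → parallel is F major
F major scale: F G A Bb C D E
= F major; 2nd degree = G


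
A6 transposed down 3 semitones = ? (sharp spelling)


A6: chromatic position 9 in octave 6 → absolute = 6×12 + 9 = 81
Transpose down 3: 81 - 3 = 78
78 = 6×12 + 6 → F# in octave 6
Result = F#6


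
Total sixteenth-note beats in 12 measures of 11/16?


Solution.
Time signature 11/16: the bottom number 16 means the sixteenth note gets one count
The top number 11 means 11 sixteenth-note beats per measure
Total = 11 × 12 measures
= 132 sixteenth-note beats


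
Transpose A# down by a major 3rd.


Solution.
major 3rd: 3 letter names, 4 semitones
Letter: A - 2 → F
Pitch: A# - 4 semitones, spelled as an F → F#
= F#


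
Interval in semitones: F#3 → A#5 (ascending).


Step by step:
Absolute semitone position = octave×12 + chromatic position
F#3: 3×12 + 6 = 42
A#5: 5×12 + 10 = 70
Difference = 70 - 42 = 28
= 28 semitones


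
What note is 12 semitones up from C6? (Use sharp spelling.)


Solution.
C6: chromatic position 0 in octave 6 → absolute = 6×12 + 0 = 72
Transpose up 12: 72 + 12 = 84
84 = 7×12 + 0 → C in octave 7
Result = C7


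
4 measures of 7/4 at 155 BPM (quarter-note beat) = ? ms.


Step by step:
Quarter-note beat duration = 60000 / 155 ms
Beats per measure (7/4) = 7
One measure = 7 × 60000 / 155 = 420000 / 155 ms
4 measures = 4 × 420000 / 155 = 1680000 / 155
= 10838.7 ms


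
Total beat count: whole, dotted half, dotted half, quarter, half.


Beat values:
  whole = 4 beats
  dotted half = 3 beats
  dotted half = 3 beats
  quarter = 1 beat
  half = 2 beats
Sum = 4 + 3 + 3 + 1 + 2
= 13 beats


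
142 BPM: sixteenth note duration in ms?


Step by step:
One quarter-note beat = 60000 / BPM = 60000 / 142 ms
Sixteenth note = 1/4 × quarter note
Duration = 1/4 × 60000 / 142 = 15000 / 142
= 105.6 ms


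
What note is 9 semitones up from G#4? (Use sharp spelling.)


Working:
G#4: chromatic position 8 in octave 4 → absolute = 4×12 + 8 = 56
Transpose up 9: 56 + 9 = 65
65 = 5×12 + 5 → F in octave 5
Result = F5


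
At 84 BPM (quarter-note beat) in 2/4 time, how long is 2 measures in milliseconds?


Solution.
Quarter-note beat duration = 60000 / 84 ms
Beats per measure (2/4) = 2
One measure = 2 × 60000 / 84 = 120000 / 84 ms
2 measures = 2 × 120000 / 84 = 240000 / 84
= 2857.1 ms


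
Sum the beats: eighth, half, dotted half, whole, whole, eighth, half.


Working:
Beat values:
  eighth = 0.5 beats
  half = 2 beats
  dotted half = 3 beats
  whole = 4 beats
  whole = 4 beats
  eighth = 0.5 beats
  half = 2 beats
Sum = 0.5 + 2 + 3 + 4 + 4 + 0.5 + 2
= 16 beats


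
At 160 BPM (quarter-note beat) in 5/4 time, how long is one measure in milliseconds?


Reasoning:
Quarter-note beat duration = 60000 / 160 ms
Beats per measure (5/4) = 5
One measure = 5 × 60000 / 160 = 300000 / 160 ms
= 1875.0 ms


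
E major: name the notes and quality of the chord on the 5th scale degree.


Working:
E major scale: E F# G# A B C# D#
Diatonic triad on degree 5 stacks scale notes 5, 7, 2: B D# F#
B→D# = 4 semitones; B→F# = 7 semitones → major triad
= B D# F# (major)


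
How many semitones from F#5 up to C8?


Working:
Absolute semitone position = octave×12 + chromatic position
F#5: 5×12 + 6 = 66
C8: 8×12 + 0 = 96
Difference = 96 - 66 = 30
= 30 semitones


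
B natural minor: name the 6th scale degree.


Step by step:
Natural minor scale pattern: W-H-W-W-H-W-W (2-1-2-2-1-2-2 semitones)
Starting from B:
  B + 2 semitones → C#
  C# + 1 semitone → D
  D + 2 semitones → E
  E + 2 semitones → F#
  F# + 1 semitone → G
  G + 2 semitones → A
  A + 2 semitones → B
Scale: B C# D E F# G A
Degree 6 = G


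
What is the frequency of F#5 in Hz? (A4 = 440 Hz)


Reasoning:
f = 440 × 2^(n/12) where n = semitones from A4
F#5: 9 semitones from A4
f = 440 × 2^(9/12)
f = 739.99 Hz


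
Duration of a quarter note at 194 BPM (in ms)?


Step by step:
One quarter-note beat = 60000 / BPM = 60000 / 194 ms
Duration = 60000 / 194
= 309.3 ms


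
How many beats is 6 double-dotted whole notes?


Step by step:
Base whole note = 4 beats
Dot 1 adds half the previous value: +2
Dot 2 adds half the previous value: +1
One double-dotted whole = 4 + 2 + 1 = 7
6 of them = 6 × 7 = 42
= 42 beats


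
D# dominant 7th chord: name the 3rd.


Let's work it out.
Dominant 7th chord = root + major 3rd + perfect 5th + minor 7th
Seventh chords stack in thirds, so the letter names are D-F-A-C
Root: D#
Major 3rd above D#: F##
Perfect 5th above D#: A#
Minor 7th above D#: C#
The 3rd = F##


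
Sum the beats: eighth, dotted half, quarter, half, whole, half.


Reasoning:
Beat values:
  eighth = 0.5 beats
  dotted half = 3 beats
  quarter = 1 beat
  half = 2 beats
  whole = 4 beats
  half = 2 beats
Sum = 0.5 + 3 + 1 + 2 + 4 + 2
= 12.5 beats


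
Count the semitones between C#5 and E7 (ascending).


Absolute semitone position = octave×12 + chromatic position
C#5: 5×12 + 1 = 61
E7: 7×12 + 4 = 88
Difference = 88 - 61 = 27
= 27 semitones


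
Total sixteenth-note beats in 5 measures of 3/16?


Time signature 3/16: the bottom number 16 means the sixteenth note gets one count
The top number 3 means 3 sixteenth-note beats per measure
Total = 3 × 5 measures
= 15 sixteenth-note beats


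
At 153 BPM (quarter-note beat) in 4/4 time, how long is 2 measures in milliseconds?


Reasoning:
Quarter-note beat duration = 60000 / 153 ms
Beats per measure (4/4) = 4
One measure = 4 × 60000 / 153 = 240000 / 153 ms
2 measures = 2 × 240000 / 153 = 480000 / 153
= 3137.3 ms


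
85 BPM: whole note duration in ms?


One quarter-note beat = 60000 / BPM = 60000 / 85 ms
Whole note = 4 × quarter note
Duration = 4 × 60000 / 85 = 240000 / 85
= 2823.5 ms


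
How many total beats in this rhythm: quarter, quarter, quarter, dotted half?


Beat values:
  quarter = 1 beat
  quarter = 1 beat
  quarter = 1 beat
  dotted half = 3 beats
Sum = 1 + 1 + 1 + 3
= 6 beats


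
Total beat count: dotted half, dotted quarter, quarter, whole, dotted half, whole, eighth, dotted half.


Solution.
Beat values:
  dotted half = 3 beats
  dotted quarter = 1.5 beats
  quarter = 1 beat
  whole = 4 beats
  dotted half = 3 beats
  whole = 4 beats
  eighth = 0.5 beats
  dotted half = 3 beats
Sum = 3 + 1.5 + 1 + 4 + 3 + 4 + 0.5 + 3
= 20 beats


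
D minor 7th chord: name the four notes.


Let's work it out.
Minor 7th chord = root + minor 3rd + perfect 5th + minor 7th
Seventh chords stack in thirds, so the letter names are D-F-A-C
Root: D
Minor 3rd above D: F
Perfect 5th above D: A
Minor 7th above D: C
Chord = D F A C


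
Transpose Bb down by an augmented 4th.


augmented 4th: 4 letter names, 6 semitones
Letter: B - 3 → F
Pitch: Bb - 6 semitones, spelled as an F → Fb
= Fb


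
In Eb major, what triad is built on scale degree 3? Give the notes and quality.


Step by step:
Eb major scale: Eb F G Ab Bb C D
Diatonic triad on degree 3 stacks scale notes 3, 5, 7: G Bb D
G→Bb = 3 semitones; G→D = 7 semitones → minor triad
= G Bb D (minor)


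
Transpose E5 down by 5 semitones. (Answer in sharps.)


Solution.
E5: chromatic position 4 in octave 5 → absolute = 5×12 + 4 = 64
Transpose down 5: 64 - 5 = 59
59 = 4×12 + 11 → B in octave 4
Result = B4


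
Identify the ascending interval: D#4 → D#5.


Reasoning:
Letter names: D → D spans 8 letter names → an octave
Semitones: D#4 → D#5 = 12 half-steps
An octave of 12 semitones is a perfect octave
= perfect octave


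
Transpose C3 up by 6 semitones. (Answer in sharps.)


Working:
C3: chromatic position 0 in octave 3 → absolute = 3×12 + 0 = 36
Transpose up 6: 36 + 6 = 42
42 = 3×12 + 6 → F# in octave 3
Result = F#3


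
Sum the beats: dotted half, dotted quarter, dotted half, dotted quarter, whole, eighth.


Working:
Beat values:
  dotted half = 3 beats
  dotted quarter = 1.5 beats
  dotted half = 3 beats
  dotted quarter = 1.5 beats
  whole = 4 beats
  eighth = 0.5 beats
Sum = 3 + 1.5 + 3 + 1.5 + 4 + 0.5
= 13.5 beats


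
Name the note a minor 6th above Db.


Step by step:
A 6th spans 6 letter names, so from D we land on B
A minor 6th = 8 semitones above Db
Spell B at that pitch: Bbb
= Bbb


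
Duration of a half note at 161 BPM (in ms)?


Solution.
One quarter-note beat = 60000 / BPM = 60000 / 161 ms
Half note = 2 × quarter note
Duration = 2 × 60000 / 161 = 120000 / 161
= 745.3 ms


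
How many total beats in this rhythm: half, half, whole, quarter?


Beat values:
  half = 2 beats
  half = 2 beats
  whole = 4 beats
  quarter = 1 beat
Sum = 2 + 2 + 4 + 1
= 9 beats


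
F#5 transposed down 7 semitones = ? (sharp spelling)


Working:
F#5: chromatic position 6 in octave 5 → absolute = 5×12 + 6 = 66
Transpose down 7: 66 - 7 = 59
59 = 4×12 + 11 → B in octave 4
Result = B4


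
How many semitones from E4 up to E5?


Solution.
Absolute semitone position = octave×12 + chromatic position
E4: 4×12 + 4 = 52
E5: 5×12 + 4 = 64
Difference = 64 - 52 = 12
= 12 semitones


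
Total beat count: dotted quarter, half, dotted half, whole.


Step by step:
Beat values:
  dotted quarter = 1.5 beats
  half = 2 beats
  dotted half = 3 beats
  whole = 4 beats
Sum = 1.5 + 2 + 3 + 4
= 10.5 beats


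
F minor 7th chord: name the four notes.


Minor 7th chord = root + minor 3rd + perfect 5th + minor 7th
Seventh chords stack in thirds, so the letter names are F-A-C-E
Root: F
Minor 3rd above F: Ab
Perfect 5th above F: C
Minor 7th above F: Eb
Chord = F Ab C Eb


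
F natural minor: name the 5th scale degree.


Working:
Natural minor scale pattern: W-H-W-W-H-W-W (2-1-2-2-1-2-2 semitones)
Starting from F:
  F + 2 semitones → G
  G + 1 semitone → Ab
  Ab + 2 semitones → Bb
  Bb + 2 semitones → C
  C + 1 semitone → Db
  Db + 2 semitones → Eb
  Eb + 2 semitones → F
Scale: F G Ab Bb C Db Eb
Degree 5 = C


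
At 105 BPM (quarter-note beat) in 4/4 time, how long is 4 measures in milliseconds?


Quarter-note beat duration = 60000 / 105 ms
Beats per measure (4/4) = 4
One measure = 4 × 60000 / 105 = 240000 / 105 ms
4 measures = 4 × 240000 / 105 = 960000 / 105
= 9142.9 ms
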